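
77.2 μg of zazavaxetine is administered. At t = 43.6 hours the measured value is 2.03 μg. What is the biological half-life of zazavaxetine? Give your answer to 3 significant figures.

8.31 hours

A/A₀ = 2.03/77.2 ≈ 0.026295.
n = log₂(38.03) ≈ 5.249 half-lives elapsed in 43.6 hours.
t½ = 43.6/5.249 ≈ 8.3063 hours.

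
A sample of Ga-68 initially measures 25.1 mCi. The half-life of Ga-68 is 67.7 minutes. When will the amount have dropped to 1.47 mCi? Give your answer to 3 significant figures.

Fraction remaining = 1.47/25.1 ≈ 0.058566.
n = log₂(25.1/1.47) = ln(17.075)/ln 2 ≈ 4.0938 half-lives.
t = n × t½ = 4.0938 × 67.7 ≈ 277.15 minutes.

277 minutes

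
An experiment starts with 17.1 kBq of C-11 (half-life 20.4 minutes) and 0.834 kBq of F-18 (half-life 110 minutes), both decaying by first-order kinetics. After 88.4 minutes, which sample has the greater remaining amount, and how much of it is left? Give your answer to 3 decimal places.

C-11, 0.848 kBq

C-11: 17.1 × (1/2)^4.3333 ≈ 0.84827 kBq.
F-18: 0.834 × (1/2)^0.80364 ≈ 0.4778 kBq.
C-11 has more remaining, at ≈ 0.84827 kBq.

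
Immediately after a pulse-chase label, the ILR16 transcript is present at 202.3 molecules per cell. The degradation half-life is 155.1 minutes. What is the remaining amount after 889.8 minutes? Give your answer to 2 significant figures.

3.8 molecules per cell

Number of half-lives: n = 889.8/155.1 ≈ 5.7369.
Remaining = 202.3 × (1/2)^5.7369 = 202.3 × 0.01875 ≈ 3.7932 molecules per cell.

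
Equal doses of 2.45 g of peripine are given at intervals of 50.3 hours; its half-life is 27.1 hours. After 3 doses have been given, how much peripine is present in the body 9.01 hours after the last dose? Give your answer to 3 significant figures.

The 3 doses were given 109.61, 59.31, 9.01 hours ago.
Total = 2.45·(1/2)^(109.61/27.1) + 2.45·(1/2)^(59.31/27.1) + 2.45·(1/2)^(9.01/27.1)
      = 0.14846 + 0.53746 + 1.9457 ≈ 2.6316 g.

2.63 g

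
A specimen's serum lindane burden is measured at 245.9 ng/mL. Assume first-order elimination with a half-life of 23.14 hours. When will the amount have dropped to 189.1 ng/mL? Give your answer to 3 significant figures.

Fraction remaining = 189.1/245.9 ≈ 0.76901.
n = log₂(245.9/189.1) = ln(1.3004)/ln 2 ≈ 0.37892 half-lives.
t = n × t½ = 0.37892 × 23.14 ≈ 8.7683 hours.

8.77 hours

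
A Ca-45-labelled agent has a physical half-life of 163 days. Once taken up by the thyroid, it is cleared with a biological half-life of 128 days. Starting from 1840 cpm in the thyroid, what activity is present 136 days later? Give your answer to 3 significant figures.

494 cpm

1/t_eff = 1/t_phys + 1/t_biol = 1/163 + 1/128 = 0.013947 per day.
t_eff = 163 × 128 / (163 + 128) ≈ 71.698 days.
Remaining = 1840 × (1/2)^(136/71.698) = 1840 × (1/2)^1.8969 ≈ 494.09 cpm.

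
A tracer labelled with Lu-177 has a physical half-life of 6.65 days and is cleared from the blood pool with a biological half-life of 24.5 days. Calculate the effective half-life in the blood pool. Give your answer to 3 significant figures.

5.23 days

1/t_eff = 1/t_phys + 1/t_biol = 1/6.65 + 1/24.5 = 0.19119 per day.
t_eff = 6.65 × 24.5 / (6.65 + 24.5) ≈ 5.2303 days.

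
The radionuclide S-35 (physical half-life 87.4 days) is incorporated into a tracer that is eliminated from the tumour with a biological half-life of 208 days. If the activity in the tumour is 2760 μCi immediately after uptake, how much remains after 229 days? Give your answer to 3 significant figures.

1/t_eff = 1/t_phys + 1/t_biol = 1/87.4 + 1/208 = 0.016249 per day.
t_eff = 87.4 × 208 / (87.4 + 208) ≈ 61.541 days.
Remaining = 2760 × (1/2)^(229/61.541) = 2760 × (1/2)^3.7211 ≈ 209.29 μCi.

209 μCi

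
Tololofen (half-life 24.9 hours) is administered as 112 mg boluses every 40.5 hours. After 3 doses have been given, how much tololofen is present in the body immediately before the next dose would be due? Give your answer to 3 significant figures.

The 3 doses were given 121.5, 81, 40.5 hours ago.
Total = 112·(1/2)^(121.5/24.9) + 112·(1/2)^(81/24.9) + 112·(1/2)^(40.5/24.9)
      = 3.8048 + 11.748 + 36.274 ≈ 51.826 mg.

51.8 mg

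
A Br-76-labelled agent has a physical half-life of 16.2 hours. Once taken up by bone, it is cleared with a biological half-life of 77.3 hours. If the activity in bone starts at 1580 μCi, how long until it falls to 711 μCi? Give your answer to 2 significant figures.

15 hours

1/t_eff = 1/t_phys + 1/t_biol = 1/16.2 + 1/77.3 = 0.074665 per hour.
t_eff = 16.2 × 77.3 / (16.2 + 77.3) ≈ 13.393 hours.
n = log₂(1580/711) ≈ 1.152; t = 1.152 × 13.393 ≈ 15.429 hours.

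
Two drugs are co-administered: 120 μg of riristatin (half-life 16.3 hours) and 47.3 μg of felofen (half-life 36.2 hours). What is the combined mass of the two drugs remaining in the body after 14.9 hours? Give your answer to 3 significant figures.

99.2 μg

riristatin: 120 × (1/2)^(14.9/16.3) = 120 × (1/2)^0.91411 ≈ 63.681 μg.
felofen: 47.3 × (1/2)^(14.9/36.2) = 47.3 × (1/2)^0.4116 ≈ 35.56 μg.
Total = 63.681 + 35.56 ≈ 99.24 μg.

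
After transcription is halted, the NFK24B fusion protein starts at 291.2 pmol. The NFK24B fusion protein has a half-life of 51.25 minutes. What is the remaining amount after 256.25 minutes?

9.1 pmol

Elapsed time is 5 half-lives (256.25/51.25).
Each half-life halves the amount: 291.2 × (1/2)^5 = 291.2/32 = 9.1 pmol.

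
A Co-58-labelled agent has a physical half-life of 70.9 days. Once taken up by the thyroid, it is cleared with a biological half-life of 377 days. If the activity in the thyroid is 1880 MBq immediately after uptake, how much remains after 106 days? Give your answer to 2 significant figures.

550 MBq

1/t_eff = 1/t_phys + 1/t_biol = 1/70.9 + 1/377 = 0.016757 per day.
t_eff = 70.9 × 377 / (70.9 + 377) ≈ 59.677 days.
Remaining = 1880 × (1/2)^(106/59.677) = 1880 × (1/2)^1.7762 ≈ 548.86 MBq.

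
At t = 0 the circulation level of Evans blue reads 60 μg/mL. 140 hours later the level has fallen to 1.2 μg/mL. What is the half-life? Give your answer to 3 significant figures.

24.8 hours

A/A₀ = 1.2/60 ≈ 0.02.
n = log₂(50) ≈ 5.6439 half-lives elapsed in 140 hours.
t½ = 140/5.6439 ≈ 24.806 hours.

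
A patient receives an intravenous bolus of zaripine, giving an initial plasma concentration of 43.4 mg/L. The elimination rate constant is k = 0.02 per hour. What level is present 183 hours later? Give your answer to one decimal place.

1.1 mg/L

t½ = ln 2 / k = 0.69315 / 0.02 ≈ 34.657 hours.
Number of half-lives: n = 183/34.657 ≈ 5.2803.
Remaining = 43.4 × (1/2)^5.2803 = 43.4 × 0.025733 ≈ 1.1168 mg/L.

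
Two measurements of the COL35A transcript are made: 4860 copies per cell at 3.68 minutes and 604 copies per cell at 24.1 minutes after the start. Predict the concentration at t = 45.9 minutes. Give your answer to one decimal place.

65.2 copies per cell

Over Δt = 24.1 − 3.68 = 20.42 minutes, the level fell by a factor of 4860/604 ≈ 8.0464.
n = log₂(8.0464) ≈ 3.0083 half-lives, so t½ = 20.42/3.0083 ≈ 6.7878 minutes.
From t = 24.1 to t = 45.9: 604 × (1/2)^((45.9−24.1)/6.7878) ≈ 65.198 copies per cell.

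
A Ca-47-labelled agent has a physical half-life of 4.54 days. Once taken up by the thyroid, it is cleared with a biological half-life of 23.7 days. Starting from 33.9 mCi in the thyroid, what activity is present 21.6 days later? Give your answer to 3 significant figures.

1/t_eff = 1/t_phys + 1/t_biol = 1/4.54 + 1/23.7 = 0.26246 per day.
t_eff = 4.54 × 23.7 / (4.54 + 23.7) ≈ 3.8101 days.
Remaining = 33.9 × (1/2)^(21.6/3.8101) = 33.9 × (1/2)^5.6691 ≈ 0.66624 mCi.

0.666 mCi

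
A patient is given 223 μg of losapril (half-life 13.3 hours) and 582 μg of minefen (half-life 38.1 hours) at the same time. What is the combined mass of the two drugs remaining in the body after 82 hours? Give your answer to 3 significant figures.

losapril: 223 × (1/2)^(82/13.3) = 223 × (1/2)^6.1654 ≈ 3.1069 μg.
minefen: 582 × (1/2)^(82/38.1) = 582 × (1/2)^2.1522 ≈ 130.93 μg.
Total = 3.1069 + 130.93 ≈ 134.04 μg.

134 μg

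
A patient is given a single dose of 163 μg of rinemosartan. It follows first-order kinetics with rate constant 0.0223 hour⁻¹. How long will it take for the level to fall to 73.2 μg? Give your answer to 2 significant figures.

t½ = ln 2 / k = 0.69315 / 0.0223 ≈ 31.083 hours.
Fraction remaining = 73.2/163 ≈ 0.44908.
n = log₂(163/73.2) = ln(2.2268)/ln 2 ≈ 1.155 half-lives.
t = n × t½ = 1.155 × 31.083 ≈ 35.899 hours.

36 hours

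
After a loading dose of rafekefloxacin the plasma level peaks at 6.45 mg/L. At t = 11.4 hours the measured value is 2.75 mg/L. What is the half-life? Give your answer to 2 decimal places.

9.27 hours

A/A₀ = 2.75/6.45 ≈ 0.42636.
n = log₂(2.3455) ≈ 1.2299 half-lives elapsed in 11.4 hours.
t½ = 11.4/1.2299 ≈ 9.2693 hours.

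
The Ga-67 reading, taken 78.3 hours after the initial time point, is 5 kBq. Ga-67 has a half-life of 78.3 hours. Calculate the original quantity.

10 kBq

Number of half-lives elapsed: n = 78.3/78.3 ≈ 1.
A₀ = A × 2^n = 5 × 2^1 = 5 × 2 ≈ 10 kBq.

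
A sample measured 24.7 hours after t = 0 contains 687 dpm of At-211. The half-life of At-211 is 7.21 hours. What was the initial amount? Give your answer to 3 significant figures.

Number of half-lives elapsed: n = 24.7/7.21 ≈ 3.4258.
A₀ = A × 2^n = 687 × 2^3.4258 = 687 × 10.747 ≈ 7382.9 dpm.

7380 dpm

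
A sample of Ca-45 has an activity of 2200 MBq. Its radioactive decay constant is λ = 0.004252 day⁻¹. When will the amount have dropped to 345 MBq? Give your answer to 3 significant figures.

436 days

t½ = ln 2 / λ = 0.69315 / 0.004252 ≈ 163.02 days.
Fraction remaining = 345/2200 ≈ 0.15682.
n = log₂(2200/345) = ln(6.3768)/ln 2 ≈ 2.6728 half-lives.
t = n × t½ = 2.6728 × 163.02 ≈ 435.72 days.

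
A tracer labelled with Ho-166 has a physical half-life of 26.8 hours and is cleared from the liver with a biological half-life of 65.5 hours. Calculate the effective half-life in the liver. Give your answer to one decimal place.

19.0 hours

1/t_eff = 1/t_phys + 1/t_biol = 1/26.8 + 1/65.5 = 0.052581 per hour.
t_eff = 26.8 × 65.5 / (26.8 + 65.5) ≈ 19.018 hours.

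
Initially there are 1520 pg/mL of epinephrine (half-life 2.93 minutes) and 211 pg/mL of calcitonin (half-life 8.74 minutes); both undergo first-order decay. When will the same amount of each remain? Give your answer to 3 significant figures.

Set 1520·(1/2)^(t/2.93) = 211·(1/2)^(t/8.74).
Taking log₂: log₂(1520/211) = t·(1/2.93 − 1/8.74).
log₂(7.2038) = 2.8488; 1/2.93 − 1/8.74 = 0.22688.
t = 2.8488 / 0.22688 ≈ 12.556 minutes.

12.6 minutes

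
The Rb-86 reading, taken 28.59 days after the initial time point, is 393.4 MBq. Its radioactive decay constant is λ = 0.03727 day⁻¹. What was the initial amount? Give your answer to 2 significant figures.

t½ = ln 2 / λ = 0.69315 / 0.03727 ≈ 18.598 days.
Number of half-lives elapsed: n = 28.59/18.598 ≈ 1.5373.
A₀ = A × 2^n = 393.4 × 2^1.5373 = 393.4 × 2.9024 ≈ 1141.8 MBq.

1100 MBq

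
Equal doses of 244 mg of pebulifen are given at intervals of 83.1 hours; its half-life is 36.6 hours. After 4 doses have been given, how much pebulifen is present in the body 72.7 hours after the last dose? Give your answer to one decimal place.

77.5 mg

The 4 doses were given 322, 238.9, 155.8, 72.7 hours ago.
Total = 244·(1/2)^(322/36.6) + 244·(1/2)^(238.9/36.6) + 244·(1/2)^(155.8/36.6) + 244·(1/2)^(72.7/36.6)
      = 0.54826 + 2.6453 + 12.763 + 61.58 ≈ 77.537 mg.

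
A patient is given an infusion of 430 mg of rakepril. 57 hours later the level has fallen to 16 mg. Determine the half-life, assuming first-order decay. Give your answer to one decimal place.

12.0 hours

A/A₀ = 16/430 ≈ 0.037209.
n = log₂(26.875) ≈ 4.7482 half-lives elapsed in 57 hours.
t½ = 57/4.7482 ≈ 12.005 hours.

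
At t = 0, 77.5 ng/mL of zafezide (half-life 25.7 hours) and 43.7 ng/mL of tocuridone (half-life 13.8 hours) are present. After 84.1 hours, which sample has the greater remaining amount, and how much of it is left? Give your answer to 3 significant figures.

zafezide, 8.02 ng/mL

zafezide: 77.5 × (1/2)^3.2724 ≈ 8.0208 ng/mL.
tocuridone: 43.7 × (1/2)^6.0942 ≈ 0.63965 ng/mL.
Zafezide has more remaining, at ≈ 8.0208 ng/mL.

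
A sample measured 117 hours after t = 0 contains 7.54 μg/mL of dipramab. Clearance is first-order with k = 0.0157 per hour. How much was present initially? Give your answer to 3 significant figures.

t½ = ln 2 / k = 0.69315 / 0.0157 ≈ 44.15 hours.
Number of half-lives elapsed: n = 117/44.15 ≈ 2.6501.
A₀ = A × 2^n = 7.54 × 2^2.6501 = 7.54 × 6.277 ≈ 47.329 μg/mL.

47.3 μg/mL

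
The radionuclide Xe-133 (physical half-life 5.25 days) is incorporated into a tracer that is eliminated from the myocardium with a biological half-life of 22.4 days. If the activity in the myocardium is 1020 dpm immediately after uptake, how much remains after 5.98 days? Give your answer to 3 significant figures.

1/t_eff = 1/t_phys + 1/t_biol = 1/5.25 + 1/22.4 = 0.23512 per day.
t_eff = 5.25 × 22.4 / (5.25 + 22.4) ≈ 4.2532 days.
Remaining = 1020 × (1/2)^(5.98/4.2532) = 1020 × (1/2)^1.406 ≈ 384.9 dpm.

385 dpm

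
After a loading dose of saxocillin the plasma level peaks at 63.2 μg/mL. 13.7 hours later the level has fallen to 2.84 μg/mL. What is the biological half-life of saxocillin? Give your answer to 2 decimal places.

A/A₀ = 2.84/63.2 ≈ 0.044937.
n = log₂(22.254) ≈ 4.476 half-lives elapsed in 13.7 hours.
t½ = 13.7/4.476 ≈ 3.0608 hours.

3.06 hours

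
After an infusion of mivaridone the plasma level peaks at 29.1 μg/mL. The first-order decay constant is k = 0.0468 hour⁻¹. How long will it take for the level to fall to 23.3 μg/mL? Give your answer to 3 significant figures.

4.75 hours

t½ = ln 2 / k = 0.69315 / 0.0468 ≈ 14.811 hours.
Fraction remaining = 23.3/29.1 ≈ 0.80069.
n = log₂(29.1/23.3) = ln(1.2489)/ln 2 ≈ 0.32069 half-lives.
t = n × t½ = 0.32069 × 14.811 ≈ 4.7497 hours.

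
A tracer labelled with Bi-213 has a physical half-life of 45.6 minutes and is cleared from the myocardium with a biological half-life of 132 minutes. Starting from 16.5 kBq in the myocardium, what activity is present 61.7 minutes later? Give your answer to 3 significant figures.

1/t_eff = 1/t_phys + 1/t_biol = 1/45.6 + 1/132 = 0.029506 per minute.
t_eff = 45.6 × 132 / (45.6 + 132) ≈ 33.892 minutes.
Remaining = 16.5 × (1/2)^(61.7/33.892) = 16.5 × (1/2)^1.8205 ≈ 4.6715 kBq.

4.67 kBq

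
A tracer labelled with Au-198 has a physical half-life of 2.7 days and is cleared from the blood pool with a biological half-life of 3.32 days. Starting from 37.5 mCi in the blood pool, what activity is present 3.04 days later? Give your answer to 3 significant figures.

9.11 mCi

1/t_eff = 1/t_phys + 1/t_biol = 1/2.7 + 1/3.32 = 0.67158 per day.
t_eff = 2.7 × 3.32 / (2.7 + 3.32) ≈ 1.489 days.
Remaining = 37.5 × (1/2)^(3.04/1.489) = 37.5 × (1/2)^2.0416 ≈ 9.1086 mCi.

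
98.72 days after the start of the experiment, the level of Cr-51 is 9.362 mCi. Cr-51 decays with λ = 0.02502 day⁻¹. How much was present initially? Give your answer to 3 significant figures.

111 mCi

t½ = ln 2 / λ = 0.69315 / 0.02502 ≈ 27.704 days.
Number of half-lives elapsed: n = 98.72/27.704 ≈ 3.5634.
A₀ = A × 2^n = 9.362 × 2^3.5634 = 9.362 × 11.822 ≈ 110.68 mCi.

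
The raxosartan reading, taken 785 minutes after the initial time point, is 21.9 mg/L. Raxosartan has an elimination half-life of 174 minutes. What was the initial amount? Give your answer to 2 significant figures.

Number of half-lives elapsed: n = 785/174 ≈ 4.5115.
A₀ = A × 2^n = 21.9 × 2^4.5115 = 21.9 × 22.808 ≈ 499.5 mg/L.

500 mg/L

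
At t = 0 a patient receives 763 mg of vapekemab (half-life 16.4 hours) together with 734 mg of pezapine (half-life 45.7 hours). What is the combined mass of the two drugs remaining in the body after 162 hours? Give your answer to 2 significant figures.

64 mg

vapekemab: 763 × (1/2)^(162/16.4) = 763 × (1/2)^9.878 ≈ 0.81084 mg.
pezapine: 734 × (1/2)^(162/45.7) = 734 × (1/2)^3.5449 ≈ 62.891 mg.
Total = 0.81084 + 62.891 ≈ 63.702 mg.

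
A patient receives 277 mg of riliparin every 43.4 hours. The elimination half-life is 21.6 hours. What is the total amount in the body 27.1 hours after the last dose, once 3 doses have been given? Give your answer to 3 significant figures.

The 3 doses were given 113.9, 70.5, 27.1 hours ago.
Total = 277·(1/2)^(113.9/21.6) + 277·(1/2)^(70.5/21.6) + 277·(1/2)^(27.1/21.6)
      = 7.1631 + 28.837 + 116.09 ≈ 152.09 mg.

152 mg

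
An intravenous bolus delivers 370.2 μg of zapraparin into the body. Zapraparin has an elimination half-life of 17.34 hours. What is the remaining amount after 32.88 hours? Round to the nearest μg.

99 μg

Number of half-lives: n = 32.88/17.34 ≈ 1.8962.
Remaining = 370.2 × (1/2)^1.8962 = 370.2 × 0.26865 ≈ 99.455 μg.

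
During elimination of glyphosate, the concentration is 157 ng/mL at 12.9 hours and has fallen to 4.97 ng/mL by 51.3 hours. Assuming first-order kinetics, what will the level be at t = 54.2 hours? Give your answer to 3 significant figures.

3.83 ng/mL

Over Δt = 51.3 − 12.9 = 38.4 hours, the level fell by a factor of 157/4.97 ≈ 31.59.
n = log₂(31.59) ≈ 4.9814 half-lives, so t½ = 38.4/4.9814 ≈ 7.7087 hours.
From t = 51.3 to t = 54.2: 4.97 × (1/2)^((54.2−51.3)/7.7087) ≈ 3.8292 ng/mL.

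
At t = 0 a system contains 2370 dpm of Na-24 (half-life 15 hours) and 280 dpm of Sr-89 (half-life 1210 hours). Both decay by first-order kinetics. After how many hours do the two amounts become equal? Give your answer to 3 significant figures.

46.8 hours

Set 2370·(1/2)^(t/15) = 280·(1/2)^(t/1210).
Taking log₂: log₂(2370/280) = t·(1/15 − 1/1210).
log₂(8.4643) = 3.0814; 1/15 − 1/1210 = 0.06584.
t = 3.0814 / 0.06584 ≈ 46.801 hours.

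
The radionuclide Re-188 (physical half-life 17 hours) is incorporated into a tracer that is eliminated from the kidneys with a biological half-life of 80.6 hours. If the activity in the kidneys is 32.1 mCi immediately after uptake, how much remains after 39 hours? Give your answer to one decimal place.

1/t_eff = 1/t_phys + 1/t_biol = 1/17 + 1/80.6 = 0.07123 per hour.
t_eff = 17 × 80.6 / (17 + 80.6) ≈ 14.039 hours.
Remaining = 32.1 × (1/2)^(39/14.039) = 32.1 × (1/2)^2.778 ≈ 4.68 mCi.

4.7 mCi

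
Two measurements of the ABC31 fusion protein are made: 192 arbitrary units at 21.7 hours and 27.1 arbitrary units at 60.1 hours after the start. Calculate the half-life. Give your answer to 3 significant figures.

Over Δt = 60.1 − 21.7 = 38.4 hours, the level fell by a factor of 192/27.1 ≈ 7.0849.
n = log₂(7.0849) ≈ 2.8247 half-lives, so t½ = 38.4/2.8247 ≈ 13.594 hours.

13.6 hours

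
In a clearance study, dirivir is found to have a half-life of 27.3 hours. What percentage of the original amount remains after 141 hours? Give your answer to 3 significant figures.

2.79%

n = 141/27.3 ≈ 5.1648 half-lives.
Fraction remaining = (1/2)^5.1648 ≈ 0.027876, i.e. 2.7876%.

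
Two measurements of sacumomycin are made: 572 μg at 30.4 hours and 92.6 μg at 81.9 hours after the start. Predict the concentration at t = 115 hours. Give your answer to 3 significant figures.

28.7 μg

Over Δt = 81.9 − 30.4 = 51.5 hours, the level fell by a factor of 572/92.6 ≈ 6.1771.
n = log₂(6.1771) ≈ 2.6269 half-lives, so t½ = 51.5/2.6269 ≈ 19.605 hours.
From t = 81.9 to t = 115: 92.6 × (1/2)^((115−81.9)/19.605) ≈ 28.732 μg.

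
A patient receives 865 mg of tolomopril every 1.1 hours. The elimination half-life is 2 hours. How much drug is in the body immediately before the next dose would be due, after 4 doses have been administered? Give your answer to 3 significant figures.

1460 mg

The 4 doses were given 4.4, 3.3, 2.2, 1.1 hours ago.
Total = 865·(1/2)^(4.4/2) + 865·(1/2)^(3.3/2) + 865·(1/2)^(2.2/2) + 865·(1/2)^(1.1/2)
      = 188.26 + 275.62 + 403.54 + 590.81 ≈ 1458.2 mg.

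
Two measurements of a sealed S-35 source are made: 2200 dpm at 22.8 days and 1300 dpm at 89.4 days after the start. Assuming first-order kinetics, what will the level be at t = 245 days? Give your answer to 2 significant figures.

380 dpm

Over Δt = 89.4 − 22.8 = 66.6 days, the level fell by a factor of 2200/1300 ≈ 1.6923.
n = log₂(1.6923) ≈ 0.75899 half-lives, so t½ = 66.6/0.75899 ≈ 87.748 days.
From t = 89.4 to t = 245: 1300 × (1/2)^((245−89.4)/87.748) ≈ 380.31 dpm.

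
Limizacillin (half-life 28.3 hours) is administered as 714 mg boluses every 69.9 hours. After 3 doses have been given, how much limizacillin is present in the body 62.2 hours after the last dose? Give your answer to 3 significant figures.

189 mg

The 3 doses were given 202, 132.1, 62.2 hours ago.
Total = 714·(1/2)^(202/28.3) + 714·(1/2)^(132.1/28.3) + 714·(1/2)^(62.2/28.3)
      = 5.0699 + 28.089 + 155.62 ≈ 188.78 mg.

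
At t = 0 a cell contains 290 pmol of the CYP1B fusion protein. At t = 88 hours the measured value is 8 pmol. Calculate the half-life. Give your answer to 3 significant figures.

A/A₀ = 8/290 ≈ 0.027586.
n = log₂(36.25) ≈ 5.1799 half-lives elapsed in 88 hours.
t½ = 88/5.1799 ≈ 16.989 hours.

17.0 hours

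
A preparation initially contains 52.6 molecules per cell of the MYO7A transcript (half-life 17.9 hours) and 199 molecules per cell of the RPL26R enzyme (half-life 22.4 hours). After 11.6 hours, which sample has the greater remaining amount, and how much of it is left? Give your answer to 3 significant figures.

RPL26R enzyme, 139 molecules per cell

MYO7A transcript: 52.6 × (1/2)^0.64804 ≈ 33.566 molecules per cell.
RPL26R enzyme: 199 × (1/2)^0.51786 ≈ 138.98 molecules per cell.
RPL26R enzyme has more remaining, at ≈ 138.98 molecules per cell.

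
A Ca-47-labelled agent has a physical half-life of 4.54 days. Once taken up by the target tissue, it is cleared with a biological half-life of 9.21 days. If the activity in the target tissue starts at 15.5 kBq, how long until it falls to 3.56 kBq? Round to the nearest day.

6 days

1/t_eff = 1/t_phys + 1/t_biol = 1/4.54 + 1/9.21 = 0.32884 per day.
t_eff = 4.54 × 9.21 / (4.54 + 9.21) ≈ 3.041 days.
n = log₂(15.5/3.56) ≈ 2.1223; t = 2.1223 × 3.041 ≈ 6.4539 days.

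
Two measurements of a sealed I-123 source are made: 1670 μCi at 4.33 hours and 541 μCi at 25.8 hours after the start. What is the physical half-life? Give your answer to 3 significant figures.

Over Δt = 25.8 − 4.33 = 21.47 hours, the level fell by a factor of 1670/541 ≈ 3.0869.
n = log₂(3.0869) ≈ 1.6261 half-lives, so t½ = 21.47/1.6261 ≈ 13.203 hours.

13.2 hours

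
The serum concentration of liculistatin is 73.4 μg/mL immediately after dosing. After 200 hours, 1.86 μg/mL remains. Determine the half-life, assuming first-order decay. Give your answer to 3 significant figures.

A/A₀ = 1.86/73.4 ≈ 0.025341.
n = log₂(39.462) ≈ 5.3024 half-lives elapsed in 200 hours.
t½ = 200/5.3024 ≈ 37.719 hours.

37.7 hours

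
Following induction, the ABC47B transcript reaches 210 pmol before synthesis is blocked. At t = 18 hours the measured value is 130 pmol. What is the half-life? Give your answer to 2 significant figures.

A/A₀ = 130/210 ≈ 0.61905.
n = log₂(1.6154) ≈ 0.69188 half-lives elapsed in 18 hours.
t½ = 18/0.69188 ≈ 26.016 hours.

26 hours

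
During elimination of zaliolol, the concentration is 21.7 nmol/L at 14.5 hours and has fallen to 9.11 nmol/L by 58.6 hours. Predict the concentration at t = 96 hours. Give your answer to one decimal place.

Over Δt = 58.6 − 14.5 = 44.1 hours, the level fell by a factor of 21.7/9.11 ≈ 2.382.
n = log₂(2.382) ≈ 1.2522 half-lives, so t½ = 44.1/1.2522 ≈ 35.219 hours.
From t = 58.6 to t = 96: 9.11 × (1/2)^((96−58.6)/35.219) ≈ 4.3636 nmol/L.

4.4 nmol/L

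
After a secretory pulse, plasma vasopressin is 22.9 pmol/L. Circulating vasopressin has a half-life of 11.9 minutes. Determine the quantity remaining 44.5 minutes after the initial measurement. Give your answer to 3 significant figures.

Number of half-lives: n = 44.5/11.9 ≈ 3.7395.
Remaining = 22.9 × (1/2)^3.7395 = 22.9 × 0.074869 ≈ 1.7145 pmol/L.

1.71 pmol/L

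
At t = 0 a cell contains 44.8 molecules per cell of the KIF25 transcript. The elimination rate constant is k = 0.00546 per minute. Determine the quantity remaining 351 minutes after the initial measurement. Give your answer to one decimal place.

t½ = ln 2 / k = 0.69315 / 0.00546 ≈ 126.95 minutes.
Number of half-lives: n = 351/126.95 ≈ 2.7649.
Remaining = 44.8 × (1/2)^2.7649 = 44.8 × 0.14713 ≈ 6.5913 molecules per cell.

6.6 molecules per cell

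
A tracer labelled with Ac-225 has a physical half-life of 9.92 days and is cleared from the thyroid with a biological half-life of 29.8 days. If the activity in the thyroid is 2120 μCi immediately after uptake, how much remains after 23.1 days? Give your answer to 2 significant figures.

1/t_eff = 1/t_phys + 1/t_biol = 1/9.92 + 1/29.8 = 0.13436 per day.
t_eff = 9.92 × 29.8 / (9.92 + 29.8) ≈ 7.4425 days.
Remaining = 2120 × (1/2)^(23.1/7.4425) = 2120 × (1/2)^3.1038 ≈ 246.6 μCi.

250 μCi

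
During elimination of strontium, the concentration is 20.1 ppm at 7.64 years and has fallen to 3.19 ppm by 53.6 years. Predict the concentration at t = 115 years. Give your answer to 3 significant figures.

Over Δt = 53.6 − 7.64 = 45.96 years, the level fell by a factor of 20.1/3.19 ≈ 6.3009.
n = log₂(6.3009) ≈ 2.6556 half-lives, so t½ = 45.96/2.6556 ≈ 17.307 years.
From t = 53.6 to t = 115: 3.19 × (1/2)^((115−53.6)/17.307) ≈ 0.27279 ppm.

0.273 ppm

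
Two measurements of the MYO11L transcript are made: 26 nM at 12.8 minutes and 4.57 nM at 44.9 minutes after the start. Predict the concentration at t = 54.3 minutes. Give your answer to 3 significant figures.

2.75 nM

Over Δt = 44.9 − 12.8 = 32.1 minutes, the level fell by a factor of 26/4.57 ≈ 5.6893.
n = log₂(5.6893) ≈ 2.5082 half-lives, so t½ = 32.1/2.5082 ≈ 12.798 minutes.
From t = 44.9 to t = 54.3: 4.57 × (1/2)^((54.3−44.9)/12.798) ≈ 2.7467 nM.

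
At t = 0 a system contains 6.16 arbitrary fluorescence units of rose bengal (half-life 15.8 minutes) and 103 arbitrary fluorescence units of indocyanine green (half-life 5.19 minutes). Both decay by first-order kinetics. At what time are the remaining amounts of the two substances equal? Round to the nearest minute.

31 minutes

Set 6.16·(1/2)^(t/15.8) = 103·(1/2)^(t/5.19).
Taking log₂: log₂(6.16/103) = t·(1/15.8 − 1/5.19).
log₂(0.059806) = -4.0636; 1/15.8 − 1/5.19 = -0.12939.
t = -4.0636 / -0.12939 ≈ 31.406 minutes.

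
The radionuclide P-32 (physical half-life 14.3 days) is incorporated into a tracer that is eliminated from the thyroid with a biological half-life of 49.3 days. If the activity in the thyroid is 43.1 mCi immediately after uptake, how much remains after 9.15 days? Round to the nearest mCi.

1/t_eff = 1/t_phys + 1/t_biol = 1/14.3 + 1/49.3 = 0.090214 per day.
t_eff = 14.3 × 49.3 / (14.3 + 49.3) ≈ 11.085 days.
Remaining = 43.1 × (1/2)^(9.15/11.085) = 43.1 × (1/2)^0.82546 ≈ 24.321 mCi.

24 mCi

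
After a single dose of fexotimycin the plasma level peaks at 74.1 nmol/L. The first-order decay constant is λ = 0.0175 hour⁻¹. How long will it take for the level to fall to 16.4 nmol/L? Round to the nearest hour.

86 hours

t½ = ln 2 / λ = 0.69315 / 0.0175 ≈ 39.608 hours.
Fraction remaining = 16.4/74.1 ≈ 0.22132.
n = log₂(74.1/16.4) = ln(4.5183)/ln 2 ≈ 2.1758 half-lives.
t = n × t½ = 2.1758 × 39.608 ≈ 86.179 hours.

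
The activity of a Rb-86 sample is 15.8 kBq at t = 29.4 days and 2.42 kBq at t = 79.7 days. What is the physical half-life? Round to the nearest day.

Over Δt = 79.7 − 29.4 = 50.3 days, the level fell by a factor of 15.8/2.42 ≈ 6.5289.
n = log₂(6.5289) ≈ 2.7068 half-lives, so t½ = 50.3/2.7068 ≈ 18.583 days.

19 days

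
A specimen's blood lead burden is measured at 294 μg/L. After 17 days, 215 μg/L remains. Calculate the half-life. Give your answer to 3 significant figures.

37.7 days

A/A₀ = 215/294 ≈ 0.73129.
n = log₂(1.3674) ≈ 0.45148 half-lives elapsed in 17 days.
t½ = 17/0.45148 ≈ 37.654 days.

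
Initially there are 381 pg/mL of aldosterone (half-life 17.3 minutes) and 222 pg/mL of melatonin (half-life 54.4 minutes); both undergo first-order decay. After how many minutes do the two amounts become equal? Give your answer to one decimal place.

Set 381·(1/2)^(t/17.3) = 222·(1/2)^(t/54.4).
Taking log₂: log₂(381/222) = t·(1/17.3 − 1/54.4).
log₂(1.7162) = 0.77923; 1/17.3 − 1/54.4 = 0.039421.
t = 0.77923 / 0.039421 ≈ 19.767 minutes.

19.8 minutes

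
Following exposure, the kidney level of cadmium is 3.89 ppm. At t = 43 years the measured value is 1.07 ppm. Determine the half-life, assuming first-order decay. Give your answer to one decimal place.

A/A₀ = 1.07/3.89 ≈ 0.27506.
n = log₂(3.6355) ≈ 1.8622 half-lives elapsed in 43 years.
t½ = 43/1.8622 ≈ 23.091 years.

23.1 years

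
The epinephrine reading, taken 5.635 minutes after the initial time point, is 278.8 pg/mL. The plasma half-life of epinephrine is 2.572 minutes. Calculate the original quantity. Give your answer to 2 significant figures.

Number of half-lives elapsed: n = 5.635/2.572 ≈ 2.1909.
A₀ = A × 2^n = 278.8 × 2^2.1909 = 278.8 × 4.5659 ≈ 1273 pg/mL.

1300 pg/mL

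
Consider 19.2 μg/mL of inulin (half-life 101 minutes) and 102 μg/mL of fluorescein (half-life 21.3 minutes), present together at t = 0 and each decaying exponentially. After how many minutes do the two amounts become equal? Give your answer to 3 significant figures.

65.0 minutes

Set 19.2·(1/2)^(t/101) = 102·(1/2)^(t/21.3).
Taking log₂: log₂(19.2/102) = t·(1/101 − 1/21.3).
log₂(0.18824) = -2.4094; 1/101 − 1/21.3 = -0.037047.
t = -2.4094 / -0.037047 ≈ 65.035 minutes.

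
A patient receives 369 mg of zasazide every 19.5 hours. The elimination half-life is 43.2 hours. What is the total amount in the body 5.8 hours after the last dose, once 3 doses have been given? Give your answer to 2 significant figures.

760 mg

The 3 doses were given 44.8, 25.3, 5.8 hours ago.
Total = 369·(1/2)^(44.8/43.2) + 369·(1/2)^(25.3/43.2) + 369·(1/2)^(5.8/43.2)
      = 179.82 + 245.88 + 336.21 ≈ 761.92 mg.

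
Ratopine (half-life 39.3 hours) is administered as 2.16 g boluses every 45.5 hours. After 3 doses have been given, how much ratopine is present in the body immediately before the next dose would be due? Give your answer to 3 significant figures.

1.60 g

The 3 doses were given 136.5, 91, 45.5 hours ago.
Total = 2.16·(1/2)^(136.5/39.3) + 2.16·(1/2)^(91/39.3) + 2.16·(1/2)^(45.5/39.3)
      = 0.19449 + 0.43392 + 0.96813 ≈ 1.5965 g.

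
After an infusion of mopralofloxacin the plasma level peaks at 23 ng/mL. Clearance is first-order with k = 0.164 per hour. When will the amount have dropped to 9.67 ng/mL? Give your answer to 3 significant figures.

t½ = ln 2 / k = 0.69315 / 0.164 ≈ 4.2265 hours.
Fraction remaining = 9.67/23 ≈ 0.42043.
n = log₂(23/9.67) = ln(2.3785)/ln 2 ≈ 1.25 half-lives.
t = n × t½ = 1.25 × 4.2265 ≈ 5.2833 hours.

5.28 hours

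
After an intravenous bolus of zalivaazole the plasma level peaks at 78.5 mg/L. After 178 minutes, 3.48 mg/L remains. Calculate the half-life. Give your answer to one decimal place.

A/A₀ = 3.48/78.5 ≈ 0.044331.
n = log₂(22.557) ≈ 4.4955 half-lives elapsed in 178 minutes.
t½ = 178/4.4955 ≈ 39.595 minutes.

39.6 minutes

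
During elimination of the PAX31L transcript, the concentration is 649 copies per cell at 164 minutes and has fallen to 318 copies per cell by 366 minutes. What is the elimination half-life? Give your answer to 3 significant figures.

Over Δt = 366 − 164 = 202 minutes, the level fell by a factor of 649/318 ≈ 2.0409.
n = log₂(2.0409) ≈ 1.0292 half-lives, so t½ = 202/1.0292 ≈ 196.27 minutes.

196 minutes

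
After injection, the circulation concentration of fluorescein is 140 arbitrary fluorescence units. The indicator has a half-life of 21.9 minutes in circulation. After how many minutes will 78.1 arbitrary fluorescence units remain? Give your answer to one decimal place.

Fraction remaining = 78.1/140 ≈ 0.55786.
n = log₂(140/78.1) = ln(1.7926)/ln 2 ≈ 0.84203 half-lives.
t = n × t½ = 0.84203 × 21.9 ≈ 18.441 minutes.

18.4 minutes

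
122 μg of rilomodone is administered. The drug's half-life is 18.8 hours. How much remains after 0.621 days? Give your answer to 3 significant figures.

Convert the elapsed time: 0.621 days = 14.904 hours.
Number of half-lives: n = 14.904/18.8 ≈ 0.79277.
Remaining = 122 × (1/2)^0.79277 = 122 × 0.57724 ≈ 70.423 μg.

70.4 μg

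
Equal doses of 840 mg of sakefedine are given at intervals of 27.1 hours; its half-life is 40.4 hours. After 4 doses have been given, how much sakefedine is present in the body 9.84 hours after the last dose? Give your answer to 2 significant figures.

1600 mg

The 4 doses were given 91.14, 64.04, 36.94, 9.84 hours ago.
Total = 840·(1/2)^(91.14/40.4) + 840·(1/2)^(64.04/40.4) + 840·(1/2)^(36.94/40.4) + 840·(1/2)^(9.84/40.4)
      = 175.86 + 279.96 + 445.69 + 709.51 ≈ 1611 mg.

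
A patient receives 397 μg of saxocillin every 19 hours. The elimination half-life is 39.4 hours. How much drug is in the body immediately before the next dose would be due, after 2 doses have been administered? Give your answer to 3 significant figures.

488 μg

The 2 doses were given 38, 19 hours ago.
Total = 397·(1/2)^(38/39.4) + 397·(1/2)^(19/39.4)
      = 203.45 + 284.2 ≈ 487.65 μg.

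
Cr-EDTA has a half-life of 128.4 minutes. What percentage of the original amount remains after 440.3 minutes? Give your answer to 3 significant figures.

n = 440.3/128.4 ≈ 3.4291 half-lives.
Fraction remaining = (1/2)^3.4291 ≈ 0.092839, i.e. 9.2839%.

9.28%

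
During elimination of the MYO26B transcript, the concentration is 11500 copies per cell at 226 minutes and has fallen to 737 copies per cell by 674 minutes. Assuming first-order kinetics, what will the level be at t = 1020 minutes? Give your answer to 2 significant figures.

Over Δt = 674 − 226 = 448 minutes, the level fell by a factor of 11500/737 ≈ 15.604.
n = log₂(15.604) ≈ 3.9638 half-lives, so t½ = 448/3.9638 ≈ 113.02 minutes.
From t = 674 to t = 1020: 737 × (1/2)^((1020−674)/113.02) ≈ 88.29 copies per cell.

88 copies per cell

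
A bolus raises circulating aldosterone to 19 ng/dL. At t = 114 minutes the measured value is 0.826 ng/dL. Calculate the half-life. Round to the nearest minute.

25 minutes

A/A₀ = 0.826/19 ≈ 0.043474.
n = log₂(23.002) ≈ 4.5237 half-lives elapsed in 114 minutes.
t½ = 114/4.5237 ≈ 25.201 minutes.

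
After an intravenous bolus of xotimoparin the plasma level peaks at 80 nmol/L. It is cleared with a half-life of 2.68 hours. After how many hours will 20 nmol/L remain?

20/80 = 1/4, so 2 half-lives have elapsed.
t = 2 × 2.68 = 5.36 hours.

5.36 hours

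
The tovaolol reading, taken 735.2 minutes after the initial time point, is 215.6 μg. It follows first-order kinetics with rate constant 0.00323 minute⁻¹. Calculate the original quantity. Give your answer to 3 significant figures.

t½ = ln 2 / k = 0.69315 / 0.00323 ≈ 214.6 minutes.
Number of half-lives elapsed: n = 735.2/214.6 ≈ 3.426.
A₀ = A × 2^n = 215.6 × 2^3.426 = 215.6 × 10.748 ≈ 2317.2 μg.

2320 μg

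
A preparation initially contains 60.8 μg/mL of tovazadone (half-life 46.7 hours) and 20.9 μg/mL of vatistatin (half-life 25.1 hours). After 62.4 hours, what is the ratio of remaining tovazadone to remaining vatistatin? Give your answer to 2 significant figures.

6.5

tovazadone: 60.8 × (1/2)^(62.4/46.7) = 60.8 × (1/2)^1.3362 ≈ 24.081 μg/mL.
vatistatin: 20.9 × (1/2)^(62.4/25.1) = 20.9 × (1/2)^2.4861 ≈ 3.7305 μg/mL.
Ratio ≈ 24.081 / 3.7305 ≈ 6.4551.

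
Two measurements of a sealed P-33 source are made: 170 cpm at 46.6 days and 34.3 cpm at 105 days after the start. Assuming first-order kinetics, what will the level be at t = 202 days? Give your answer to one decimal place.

Over Δt = 105 − 46.6 = 58.4 days, the level fell by a factor of 170/34.3 ≈ 4.9563.
n = log₂(4.9563) ≈ 2.3093 half-lives, so t½ = 58.4/2.3093 ≈ 25.29 days.
From t = 105 to t = 202: 34.3 × (1/2)^((202−105)/25.29) ≈ 2.4025 cpm.

2.4 cpm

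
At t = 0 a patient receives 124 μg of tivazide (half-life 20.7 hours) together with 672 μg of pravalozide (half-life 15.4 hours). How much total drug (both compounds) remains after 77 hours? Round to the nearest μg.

30 μg

tivazide: 124 × (1/2)^(77/20.7) = 124 × (1/2)^3.7198 ≈ 9.4113 μg.
pravalozide: 672 × (1/2)^(77/15.4) = 672 × (1/2)^5 ≈ 21 μg.
Total = 9.4113 + 21 ≈ 30.411 μg.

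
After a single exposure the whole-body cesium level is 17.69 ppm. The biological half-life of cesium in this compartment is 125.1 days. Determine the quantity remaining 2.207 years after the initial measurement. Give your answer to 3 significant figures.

Convert the elapsed time: 2.207 years = 805.555 days.
Number of half-lives: n = 805.555/125.1 ≈ 6.4393.
Remaining = 17.69 × (1/2)^6.4393 = 17.69 × 0.011523 ≈ 0.20385 ppm.

0.204 ppm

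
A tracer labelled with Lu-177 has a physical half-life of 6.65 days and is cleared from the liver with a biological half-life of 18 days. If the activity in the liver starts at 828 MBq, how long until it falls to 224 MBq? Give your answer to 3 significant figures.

1/t_eff = 1/t_phys + 1/t_biol = 1/6.65 + 1/18 = 0.20593 per day.
t_eff = 6.65 × 18 / (6.65 + 18) ≈ 4.856 days.
n = log₂(828/224) ≈ 1.8861; t = 1.8861 × 4.856 ≈ 9.159 days.

9.16 days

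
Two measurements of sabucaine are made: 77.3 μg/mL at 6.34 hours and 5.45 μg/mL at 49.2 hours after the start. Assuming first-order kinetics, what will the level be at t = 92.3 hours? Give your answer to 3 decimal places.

Over Δt = 49.2 − 6.34 = 42.86 hours, the level fell by a factor of 77.3/5.45 ≈ 14.183.
n = log₂(14.183) ≈ 3.8261 half-lives, so t½ = 42.86/3.8261 ≈ 11.202 hours.
From t = 49.2 to t = 92.3: 5.45 × (1/2)^((92.3−49.2)/11.202) ≈ 0.37859 μg/mL.

0.379 μg/mL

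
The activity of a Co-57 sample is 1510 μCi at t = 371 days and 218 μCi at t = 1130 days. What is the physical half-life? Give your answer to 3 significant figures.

Over Δt = 1130 − 371 = 759 days, the level fell by a factor of 1510/218 ≈ 6.9266.
n = log₂(6.9266) ≈ 2.7921 half-lives, so t½ = 759/2.7921 ≈ 271.83 days.

272 days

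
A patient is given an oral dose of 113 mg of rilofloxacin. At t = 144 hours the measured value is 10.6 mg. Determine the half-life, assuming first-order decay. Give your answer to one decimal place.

42.2 hours

A/A₀ = 10.6/113 ≈ 0.093805.
n = log₂(10.66) ≈ 3.4142 half-lives elapsed in 144 hours.
t½ = 144/3.4142 ≈ 42.177 hours.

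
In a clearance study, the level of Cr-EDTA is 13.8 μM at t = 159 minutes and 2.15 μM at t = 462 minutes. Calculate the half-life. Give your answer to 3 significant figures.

Over Δt = 462 − 159 = 303 minutes, the level fell by a factor of 13.8/2.15 ≈ 6.4186.
n = log₂(6.4186) ≈ 2.6823 half-lives, so t½ = 303/2.6823 ≈ 112.96 minutes.

113 minutes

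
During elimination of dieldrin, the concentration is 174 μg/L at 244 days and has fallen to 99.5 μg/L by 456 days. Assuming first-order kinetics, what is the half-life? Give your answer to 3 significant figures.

Over Δt = 456 − 244 = 212 days, the level fell by a factor of 174/99.5 ≈ 1.7487.
n = log₂(1.7487) ≈ 0.80632 half-lives, so t½ = 212/0.80632 ≈ 262.92 days.

263 days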